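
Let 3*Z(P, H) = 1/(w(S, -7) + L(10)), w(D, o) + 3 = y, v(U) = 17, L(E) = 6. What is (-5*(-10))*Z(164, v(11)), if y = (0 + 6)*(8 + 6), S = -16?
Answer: 50/261 ≈ 0.19157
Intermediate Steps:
y = 84 (y = 6*14 = 84)
w(D, o) = 81 (w(D, o) = -3 + 84 = 81)
Z(P, H) = 1/261 (Z(P, H) = 1/(3*(81 + 6)) = (⅓)/87 = (⅓)*(1/87) = 1/261)
(-5*(-10))*Z(164, v(11)) = -5*(-10)*(1/261) = 50*(1/261) = 50/261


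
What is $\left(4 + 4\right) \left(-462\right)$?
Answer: $-3696$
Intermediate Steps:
$\left(4 + 4\right) \left(-462\right) = 8 \left(-462\right) = -3696$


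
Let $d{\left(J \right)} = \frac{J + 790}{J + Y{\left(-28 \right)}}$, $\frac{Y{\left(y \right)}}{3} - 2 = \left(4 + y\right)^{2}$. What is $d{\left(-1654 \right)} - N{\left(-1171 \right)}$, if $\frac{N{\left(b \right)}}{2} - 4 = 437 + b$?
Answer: $\frac{7246}{5} \approx 1449.2$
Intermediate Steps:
$Y{\left(y \right)} = 6 + 3 \left(4 + y\right)^{2}$
$N{\left(b \right)} = 882 + 2 b$ ($N{\left(b \right)} = 8 + 2 \left(437 + b\right) = 8 + \left(874 + 2 b\right) = 882 + 2 b$)
$d{\left(J \right)} = \frac{790 + J}{1734 + J}$ ($d{\left(J \right)} = \frac{J + 790}{J + \left(6 + 3 \left(4 - 28\right)^{2}\right)} = \frac{790 + J}{J + \left(6 + 3 \left(-24\right)^{2}\right)} = \frac{790 + J}{J + \left(6 + 3 \cdot 576\right)} = \frac{790 + J}{J + \left(6 + 1728\right)} = \frac{790 + J}{J + 1734} = \frac{790 + J}{1734 + J}$)
$d{\left(-1654 \right)} - N{\left(-1171 \right)} = \frac{790 - 1654}{1734 - 1654} - \left(882 + 2 \left(-1171\right)\right) = \frac{1}{80} \left(-864\right) - \left(882 - 2342\right) = \frac{1}{80} \left(-864\right) - -1460 = - \frac{54}{5} + 1460 = \frac{7246}{5}$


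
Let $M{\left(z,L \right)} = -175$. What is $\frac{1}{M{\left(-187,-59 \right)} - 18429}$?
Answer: $- \frac{1}{18604} \approx -5.3752 \cdot 10^{-5}$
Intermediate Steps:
$\frac{1}{M{\left(-187,-59 \right)} - 18429} = \frac{1}{-175 - 18429} = \frac{1}{-18604} = - \frac{1}{18604}$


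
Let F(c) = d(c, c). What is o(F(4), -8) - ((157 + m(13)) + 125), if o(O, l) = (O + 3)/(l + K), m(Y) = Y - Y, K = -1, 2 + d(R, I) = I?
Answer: -2543/9 ≈ -282.56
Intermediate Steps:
d(R, I) = -2 + I
F(c) = -2 + c
m(Y) = 0
o(O, l) = (3 + O)/(-1 + l) (o(O, l) = (O + 3)/(l - 1) = (3 + O)/(-1 + l))
o(F(4), -8) - ((157 + m(13)) + 125) = (3 + (-2 + 4))/(-1 - 8) - ((157 + 0) + 125) = (3 + 2)/(-9) - (157 + 125) = -1/9*5 - 1*282 = -5/9 - 282 = -2543/9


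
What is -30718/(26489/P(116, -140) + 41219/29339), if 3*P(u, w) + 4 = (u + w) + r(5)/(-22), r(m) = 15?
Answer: 568679538662/51266601697 ≈ 11.093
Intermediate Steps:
P(u, w) = -103/66 + u/3 + w/3 (P(u, w) = -4/3 + ((u + w) + 15/(-22))/3 = -4/3 + ((u + w) + 15*(-1/22))/3 = -4/3 + ((u + w) - 15/22)/3 = -4/3 + (-15/22 + u + w)/3 = -4/3 + (-5/22 + u/3 + w/3) = -103/66 + u/3 + w/3)
-30718/(26489/P(116, -140) + 41219/29339) = -30718/(26489/(-103/66 + (⅓)*116 + (⅓)*(-140)) + 41219/29339) = -30718/(26489/(-103/66 + 116/3 - 140/3) + 41219*(1/29339)) = -30718/(26489/(-631/66) + 41219/29339) = -30718/(26489*(-66/631) + 41219/29339) = -30718/(-1748274/631 + 41219/29339) = -30718/(-51266601697/18512909) = -30718*(-18512909/51266601697) = 568679538662/51266601697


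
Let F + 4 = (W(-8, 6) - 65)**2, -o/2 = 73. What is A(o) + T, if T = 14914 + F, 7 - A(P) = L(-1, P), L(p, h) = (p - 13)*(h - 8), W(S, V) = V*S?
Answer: 25530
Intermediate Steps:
W(S, V) = S*V
o = -146 (o = -2*73 = -146)
L(p, h) = (-13 + p)*(-8 + h)
A(P) = -105 + 14*P (A(P) = 7 - (104 - 13*P - 8*(-1) + P*(-1)) = 7 - (104 - 13*P + 8 - P) = 7 - (112 - 14*P) = 7 + (-112 + 14*P) = -105 + 14*P)
F = 12765 (F = -4 + (-8*6 - 65)**2 = -4 + (-48 - 65)**2 = -4 + (-113)**2 = -4 + 12769 = 12765)
T = 27679 (T = 14914 + 12765 = 27679)
A(o) + T = (-105 + 14*(-146)) + 27679 = (-105 - 2044) + 27679 = -2149 + 27679 = 25530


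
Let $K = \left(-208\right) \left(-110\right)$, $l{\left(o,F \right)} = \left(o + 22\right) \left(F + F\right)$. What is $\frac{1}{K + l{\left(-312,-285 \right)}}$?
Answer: $\frac{1}{188180} \approx 5.3141 \cdot 10^{-6}$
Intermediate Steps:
$l{\left(o,F \right)} = 2 F \left(22 + o\right)$ ($l{\left(o,F \right)} = \left(22 + o\right) 2 F = 2 F \left(22 + o\right)$)
$K = 22880$
$\frac{1}{K + l{\left(-312,-285 \right)}} = \frac{1}{22880 + 2 \left(-285\right) \left(22 - 312\right)} = \frac{1}{22880 + 2 \left(-285\right) \left(-290\right)} = \frac{1}{22880 + 165300} = \frac{1}{188180}$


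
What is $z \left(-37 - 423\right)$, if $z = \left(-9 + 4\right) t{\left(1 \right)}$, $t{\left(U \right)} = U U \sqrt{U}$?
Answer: $2300$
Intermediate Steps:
$t{\left(U \right)} = U^{\frac{5}{2}}$ ($t{\left(U \right)} = U^{2} \sqrt{U} = U^{\frac{5}{2}}$)
$z = -5$ ($z = \left(-9 + 4\right) 1^{\frac{5}{2}} = \left(-5\right) 1 = -5$)
$z \left(-37 - 423\right) = - 5 \left(-37 - 423\right) = \left(-5\right) \left(-460\right) = 2300$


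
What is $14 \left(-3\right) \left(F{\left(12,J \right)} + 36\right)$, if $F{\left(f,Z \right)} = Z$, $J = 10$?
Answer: $-1932$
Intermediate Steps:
$14 \left(-3\right) \left(F{\left(12,J \right)} + 36\right) = 14 \left(-3\right) \left(10 + 36\right) = \left(-42\right) 46 = -1932$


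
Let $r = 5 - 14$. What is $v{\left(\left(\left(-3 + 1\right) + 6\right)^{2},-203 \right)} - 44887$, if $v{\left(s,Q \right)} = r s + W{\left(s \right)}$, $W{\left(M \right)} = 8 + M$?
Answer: $-45007$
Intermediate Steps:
$r = -9$ ($r = 5 - 14 = -9$)
$v{\left(s,Q \right)} = 8 - 8 s$ ($v{\left(s,Q \right)} = - 9 s + \left(8 + s\right) = 8 - 8 s$)
$v{\left(\left(\left(-3 + 1\right) + 6\right)^{2},-203 \right)} - 44887 = \left(8 - 8 \left(\left(-3 + 1\right) + 6\right)^{2}\right) - 44887 = \left(8 - 8 \left(-2 + 6\right)^{2}\right) - 44887 = \left(8 - 8 \cdot 4^{2}\right) - 44887 = \left(8 - 128\right) - 44887 = -120 - 44887 = -45007$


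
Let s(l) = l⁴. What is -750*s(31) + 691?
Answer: -692640059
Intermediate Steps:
-750*s(31) + 691 = -750*31⁴ + 691 = -750*923521 + 691 = -692640750 + 691 = -692640059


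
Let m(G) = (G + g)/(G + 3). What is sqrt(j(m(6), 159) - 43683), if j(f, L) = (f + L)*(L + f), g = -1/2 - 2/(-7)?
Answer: I*sqrt(3566643)/14 ≈ 134.9*I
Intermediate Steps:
g = -3/14 (g = -1*1/2 - 2*(-1/7) = -1/2 + 2/7 = -3/14 ≈ -0.21429)
m(G) = (-3/14 + G)/(3 + G) (m(G) = (G - 3/14)/(G + 3) = (-3/14 + G)/(3 + G))
j(f, L) = (L + f)**2 (j(f, L) = (L + f)*(L + f) = (L + f)**2)
sqrt(j(m(6), 159) - 43683) = sqrt((159 + (-3/14 + 6)/(3 + 6))**2 - 43683) = sqrt((159 + (81/14)/9)**2 - 43683) = sqrt((159 + (1/9)*(81/14))**2 - 43683) = sqrt((159 + 9/14)**2 - 43683) = sqrt((2235/14)**2 - 43683) = sqrt(4995225/196 - 43683) = sqrt(-3566643/196) = I*sqrt(3566643)/14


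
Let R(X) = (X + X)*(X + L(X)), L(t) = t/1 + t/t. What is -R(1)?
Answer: -6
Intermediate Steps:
L(t) = 1 + t (L(t) = t*1 + 1 = t + 1 = 1 + t)
R(X) = 2*X*(1 + 2*X) (R(X) = (X + X)*(X + (1 + X)) = (2*X)*(1 + 2*X) = 2*X*(1 + 2*X))
-R(1) = -2*(1 + 2*1) = -2*(1 + 2) = -2*3 = -1*6 = -6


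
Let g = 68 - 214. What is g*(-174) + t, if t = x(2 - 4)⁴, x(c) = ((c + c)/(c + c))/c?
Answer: 406465/16 ≈ 25404.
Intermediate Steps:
x(c) = 1/c (x(c) = ((2*c)/((2*c)))/c = ((2*c)*(1/(2*c)))/c = 1/c)
g = -146
t = 1/16 (t = (1/(2 - 4))⁴ = (1/(-2))⁴ = (-½)⁴ = 1/16 ≈ 0.062500)
g*(-174) + t = -146*(-174) + 1/16 = 25404 + 1/16 = 406465/16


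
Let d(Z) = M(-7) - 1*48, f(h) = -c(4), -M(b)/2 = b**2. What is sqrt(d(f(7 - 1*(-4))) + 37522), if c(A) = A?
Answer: 16*sqrt(146) ≈ 193.33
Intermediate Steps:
M(b) = -2*b**2
f(h) = -4 (f(h) = -1*4 = -4)
d(Z) = -146 (d(Z) = -2*(-7)**2 - 1*48 = -2*49 - 48 = -98 - 48 = -146)
sqrt(d(f(7 - 1*(-4))) + 37522) = sqrt(-146 + 37522) = sqrt(37376) = 16*sqrt(146)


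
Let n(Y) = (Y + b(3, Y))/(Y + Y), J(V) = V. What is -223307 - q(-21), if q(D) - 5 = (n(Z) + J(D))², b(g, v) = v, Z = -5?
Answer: -223712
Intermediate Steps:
n(Y) = 1 (n(Y) = (Y + Y)/(Y + Y) = (2*Y)/((2*Y)) = (2*Y)*(1/(2*Y)) = 1)
q(D) = 5 + (1 + D)²
-223307 - q(-21) = -223307 - (5 + (1 - 21)²) = -223307 - (5 + (-20)²) = -223307 - (5 + 400) = -223307 - 1*405 = -223307 - 405 = -223712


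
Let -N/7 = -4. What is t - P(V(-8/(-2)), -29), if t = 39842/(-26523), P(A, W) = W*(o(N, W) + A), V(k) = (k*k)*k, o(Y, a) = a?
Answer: 26881003/26523 ≈ 1013.5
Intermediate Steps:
N = 28 (N = -7*(-4) = 28)
V(k) = k³ (V(k) = k²*k = k³)
P(A, W) = W*(A + W) (P(A, W) = W*(W + A) = W*(A + W))
t = -39842/26523 (t = 39842*(-1/26523) = -39842/26523 ≈ -1.5022)
t - P(V(-8/(-2)), -29) = -39842/26523 - (-29)*((-8/(-2))³ - 29) = -39842/26523 - (-29)*((-8*(-½))³ - 29) = -39842/26523 - (-29)*(4³ - 29) = -39842/26523 - (-29)*(64 - 29) = -39842/26523 - (-29)*35 = -39842/26523 - 1*(-1015) = -39842/26523 + 1015 = 26881003/26523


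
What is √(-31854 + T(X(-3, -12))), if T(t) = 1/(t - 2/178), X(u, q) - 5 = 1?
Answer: I*√9049323569/533 ≈ 178.48*I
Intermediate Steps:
X(u, q) = 6 (X(u, q) = 5 + 1 = 6)
T(t) = 1/(-1/89 + t) (T(t) = 1/(t - 2*1/178) = 1/(t - 1/89) = 1/(-1/89 + t))
√(-31854 + T(X(-3, -12))) = √(-31854 + 89/(-1 + 89*6)) = √(-31854 + 89/(-1 + 534)) = √(-31854 + 89/533) = √(-16978093/533) = I*√9049323569/533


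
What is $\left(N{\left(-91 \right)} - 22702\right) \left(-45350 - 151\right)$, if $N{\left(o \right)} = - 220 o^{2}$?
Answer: $83927595522$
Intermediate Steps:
$\left(N{\left(-91 \right)} - 22702\right) \left(-45350 - 151\right) = \left(- 220 \left(-91\right)^{2} - 22702\right) \left(-45350 - 151\right) = \left(\left(-220\right) 8281 - 22702\right) \left(-45501\right) = \left(-1821820 - 22702\right) \left(-45501\right) = \left(-1844522\right) \left(-45501\right) = 83927595522$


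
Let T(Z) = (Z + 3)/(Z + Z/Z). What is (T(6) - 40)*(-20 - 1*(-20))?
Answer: 0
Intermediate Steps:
T(Z) = (3 + Z)/(1 + Z) (T(Z) = (3 + Z)/(Z + 1) = (3 + Z)/(1 + Z))
(T(6) - 40)*(-20 - 1*(-20)) = ((3 + 6)/(1 + 6) - 40)*(-20 - 1*(-20)) = (9/7 - 40)*(-20 + 20) = ((⅐)*9 - 40)*0 = (9/7 - 40)*0 = -271/7*0 = 0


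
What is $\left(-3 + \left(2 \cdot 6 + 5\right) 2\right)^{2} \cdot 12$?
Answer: $11532$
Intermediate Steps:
$\left(-3 + \left(2 \cdot 6 + 5\right) 2\right)^{2} \cdot 12 = \left(-3 + \left(12 + 5\right) 2\right)^{2} \cdot 12 = \left(-3 + 17 \cdot 2\right)^{2} \cdot 12 = \left(-3 + 34\right)^{2} \cdot 12 = 31^{2} \cdot 12 = 961 \cdot 12 = 11532$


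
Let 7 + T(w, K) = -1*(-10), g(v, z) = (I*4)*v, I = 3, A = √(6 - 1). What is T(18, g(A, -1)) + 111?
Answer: 114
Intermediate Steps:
A = √5 ≈ 2.2361
g(v, z) = 12*v (g(v, z) = (3*4)*v = 12*v)
T(w, K) = 3 (T(w, K) = -7 - 1*(-10) = -7 + 10 = 3)
T(18, g(A, -1)) + 111 = 3 + 111 = 114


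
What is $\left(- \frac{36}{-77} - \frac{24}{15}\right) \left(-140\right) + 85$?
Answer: $\frac{2679}{11} \approx 243.55$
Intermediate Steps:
$\left(- \frac{36}{-77} - \frac{24}{15}\right) \left(-140\right) + 85 = \left(\left(-36\right) \left(- \frac{1}{77}\right) - \frac{8}{5}\right) \left(-140\right) + 85 = \left(\frac{36}{77} - \frac{8}{5}\right) \left(-140\right) + 85 = \left(- \frac{436}{385}\right) \left(-140\right) + 85 = \frac{1744}{11} + 85 = \frac{2679}{11}$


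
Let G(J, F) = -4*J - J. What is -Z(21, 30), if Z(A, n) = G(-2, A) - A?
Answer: 11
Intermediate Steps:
G(J, F) = -5*J
Z(A, n) = 10 - A (Z(A, n) = -5*(-2) - A = 10 - A)
-Z(21, 30) = -(10 - 1*21) = -(10 - 21) = -1*(-11) = 11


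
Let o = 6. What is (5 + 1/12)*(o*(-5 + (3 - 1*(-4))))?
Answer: 61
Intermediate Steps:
(5 + 1/12)*(o*(-5 + (3 - 1*(-4)))) = (5 + 1/12)*(6*(-5 + (3 - 1*(-4)))) = (5 + 1/12)*(6*(-5 + (3 + 4))) = 61*(6*(-5 + 7))/12 = 61*(6*2)/12 = (61/12)*12 = 61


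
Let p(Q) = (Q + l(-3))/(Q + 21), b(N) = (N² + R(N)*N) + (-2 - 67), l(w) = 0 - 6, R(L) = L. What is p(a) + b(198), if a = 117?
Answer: 3603631/46 ≈ 78340.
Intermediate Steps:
l(w) = -6
b(N) = -69 + 2*N² (b(N) = (N² + N*N) + (-2 - 67) = (N² + N²) - 69 = 2*N² - 69 = -69 + 2*N²)
p(Q) = (-6 + Q)/(21 + Q) (p(Q) = (Q - 6)/(Q + 21) = (-6 + Q)/(21 + Q))
p(a) + b(198) = (-6 + 117)/(21 + 117) + (-69 + 2*198²) = 111/138 + (-69 + 2*39204) = (1/138)*111 + (-69 + 78408) = 37/46 + 78339 = 3603631/46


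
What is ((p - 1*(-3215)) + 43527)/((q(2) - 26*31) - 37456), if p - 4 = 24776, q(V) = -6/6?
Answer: -71522/38263 ≈ -1.8692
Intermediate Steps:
q(V) = -1 (q(V) = -6*⅙ = -1)
p = 24780 (p = 4 + 24776 = 24780)
((p - 1*(-3215)) + 43527)/((q(2) - 26*31) - 37456) = ((24780 - 1*(-3215)) + 43527)/((-1 - 26*31) - 37456) = ((24780 + 3215) + 43527)/((-1 - 806) - 37456) = (27995 + 43527)/(-807 - 37456) = 71522/(-38263) = 71522*(-1/38263) = -71522/38263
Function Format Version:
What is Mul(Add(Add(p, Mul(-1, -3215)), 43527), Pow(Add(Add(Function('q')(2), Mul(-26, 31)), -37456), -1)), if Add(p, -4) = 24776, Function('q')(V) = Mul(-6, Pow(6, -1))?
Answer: Rational(-71522, 38263) ≈ -1.8692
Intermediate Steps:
Function('q')(V) = -1 (Function('q')(V) = Mul(-6, Rational(1, 6)) = -1)
p = 24780 (p = Add(4, 24776) = 24780)
Mul(Add(Add(p, Mul(-1, -3215)), 43527), Pow(Add(Add(Function('q')(2), Mul(-26, 31)), -37456), -1)) = Mul(Add(Add(24780, Mul(-1, -3215)), 43527), Pow(Add(Add(-1, Mul(-26, 31)), -37456), -1)) = Mul(Add(Add(24780, 3215), 43527), Pow(Add(Add(-1, -806), -37456), -1)) = Mul(Add(27995, 43527), Pow(Add(-807, -37456), -1)) = Mul(71522, Pow(-38263, -1)) = Mul(71522, Rational(-1, 38263)) = Rational(-71522, 38263)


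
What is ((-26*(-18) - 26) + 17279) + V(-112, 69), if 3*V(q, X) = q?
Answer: 53051/3 ≈ 17684.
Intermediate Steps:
V(q, X) = q/3
((-26*(-18) - 26) + 17279) + V(-112, 69) = ((-26*(-18) - 26) + 17279) + (⅓)*(-112) = ((468 - 26) + 17279) - 112/3 = (442 + 17279) - 112/3 = 17721 - 112/3 = 53051/3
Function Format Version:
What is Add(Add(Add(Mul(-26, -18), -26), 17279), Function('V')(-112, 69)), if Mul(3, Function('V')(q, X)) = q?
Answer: Rational(53051, 3) ≈ 17684.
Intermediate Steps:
Function('V')(q, X) = Mul(Rational(1, 3), q)
Add(Add(Add(Mul(-26, -18), -26), 17279), Function('V')(-112, 69)) = Add(Add(Add(Mul(-26, -18), -26), 17279), Mul(Rational(1, 3), -112)) = Add(Add(Add(468, -26), 17279), Rational(-112, 3)) = Add(Add(442, 17279), Rational(-112, 3)) = Add(17721, Rational(-112, 3)) = Rational(53051, 3)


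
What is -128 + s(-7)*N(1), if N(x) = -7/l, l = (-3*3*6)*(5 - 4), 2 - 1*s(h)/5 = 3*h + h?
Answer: -977/9 ≈ -108.56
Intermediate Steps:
s(h) = 10 - 20*h (s(h) = 10 - 5*(3*h + h) = 10 - 20*h)
l = -54 (l = -9*6*1 = -54*1 = -54)
N(x) = 7/54 (N(x) = -7/(-54) = -7*(-1/54) = 7/54)
-128 + s(-7)*N(1) = -128 + (10 - 20*(-7))*(7/54) = -128 + (10 + 140)*(7/54) = -128 + 150*(7/54) = -128 + 175/9 = -977/9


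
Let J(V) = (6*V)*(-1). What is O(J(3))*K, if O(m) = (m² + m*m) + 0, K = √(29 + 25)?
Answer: 1944*√6 ≈ 4761.8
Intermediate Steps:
J(V) = -6*V
K = 3*√6 (K = √54 = 3*√6 ≈ 7.3485)
O(m) = 2*m² (O(m) = (m² + m²) + 0 = 2*m² + 0 = 2*m²)
O(J(3))*K = (2*(-6*3)²)*(3*√6) = (2*(-18)²)*(3*√6) = (2*324)*(3*√6) = 648*(3*√6) = 1944*√6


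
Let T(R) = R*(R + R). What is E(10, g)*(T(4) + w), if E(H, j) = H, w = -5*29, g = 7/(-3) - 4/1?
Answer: -1130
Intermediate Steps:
g = -19/3 (g = 7*(-⅓) - 4*1 = -7/3 - 4 = -19/3 ≈ -6.3333)
T(R) = 2*R² (T(R) = R*(2*R) = 2*R²)
w = -145
E(10, g)*(T(4) + w) = 10*(2*4² - 145) = 10*(2*16 - 145) = 10*(32 - 145) = 10*(-113) = -1130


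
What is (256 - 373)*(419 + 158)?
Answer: -67509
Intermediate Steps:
(256 - 373)*(419 + 158) = -117*577 = -67509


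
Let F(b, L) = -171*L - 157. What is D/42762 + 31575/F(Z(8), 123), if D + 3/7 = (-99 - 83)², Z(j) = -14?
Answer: -226912585/317144373 ≈ -0.71549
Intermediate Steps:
F(b, L) = -157 - 171*L
D = 231865/7 (D = -3/7 + (-99 - 83)² = -3/7 + (-182)² = -3/7 + 33124 = 231865/7 ≈ 33124.)
D/42762 + 31575/F(Z(8), 123) = (231865/7)/42762 + 31575/(-157 - 171*123) = (231865/7)*(1/42762) + 31575/(-157 - 21033) = 231865/299334 + 31575/(-21190) = 231865/299334 + 31575*(-1/21190) = 231865/299334 - 6315/4238 = -226912585/317144373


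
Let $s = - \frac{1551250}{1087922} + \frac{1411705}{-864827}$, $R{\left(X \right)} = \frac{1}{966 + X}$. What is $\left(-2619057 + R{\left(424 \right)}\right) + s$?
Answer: $- \frac{1712605210318689343263}{653900702048330} \approx -2.6191 \cdot 10^{6}$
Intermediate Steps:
$s = - \frac{1438693905380}{470432159747}$ ($s = \left(-1551250\right) \frac{1}{1087922} + 1411705 \left(- \frac{1}{864827}\right) = - \frac{775625}{543961} - \frac{1411705}{864827} = - \frac{1438693905380}{470432159747} \approx -3.0582$)
$\left(-2619057 + R{\left(424 \right)}\right) + s = \left(-2619057 + \frac{1}{966 + 424}\right) - \frac{1438693905380}{470432159747} = \left(-2619057 + \frac{1}{1390}\right) - \frac{1438693905380}{470432159747} = - \frac{3640489229}{1390} - \frac{1438693905380}{470432159747} = - \frac{1712605210318689343263}{653900702048330}$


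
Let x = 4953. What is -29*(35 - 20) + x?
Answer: 4518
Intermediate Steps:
-29*(35 - 20) + x = -29*(35 - 20) + 4953 = -29*15 + 4953 = -435 + 4953 = 4518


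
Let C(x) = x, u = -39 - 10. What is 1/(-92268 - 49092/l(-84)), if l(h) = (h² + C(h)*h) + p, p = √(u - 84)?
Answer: (-√133 + 14112*I)/(12*(-108511259*I + 7689*√133)) ≈ -1.0838e-5 - 3.3391e-13*I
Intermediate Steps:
u = -49
p = I*√133 (p = √(-49 - 84) = √(-133) = I*√133 ≈ 11.533*I)
l(h) = 2*h² + I*√133 (l(h) = (h² + h*h) + I*√133 = (h² + h²) + I*√133 = 2*h² + I*√133)
1/(-92268 - 49092/l(-84)) = 1/(-92268 - 49092/(2*(-84)² + I*√133)) = 1/(-92268 - 49092/(2*7056 + I*√133)) = 1/(-92268 - 49092/(14112 + I*√133))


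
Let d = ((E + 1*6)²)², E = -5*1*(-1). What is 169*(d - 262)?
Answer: 2430051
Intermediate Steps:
E = 5 (E = -5*(-1) = 5)
d = 14641 (d = ((5 + 1*6)²)² = ((5 + 6)²)² = (11²)² = 121² = 14641)
169*(d - 262) = 169*(14641 - 262) = 169*14379 = 2430051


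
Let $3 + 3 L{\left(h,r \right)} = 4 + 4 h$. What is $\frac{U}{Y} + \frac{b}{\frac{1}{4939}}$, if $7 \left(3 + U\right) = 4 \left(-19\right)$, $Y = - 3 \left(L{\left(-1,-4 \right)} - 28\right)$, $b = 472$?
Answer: $\frac{1419705575}{609} \approx 2.3312 \cdot 10^{6}$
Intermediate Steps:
$L{\left(h,r \right)} = \frac{1}{3} + \frac{4 h}{3}$ ($L{\left(h,r \right)} = -1 + \frac{4 + 4 h}{3} = -1 + \left(\frac{4}{3} + \frac{4 h}{3}\right) = \frac{1}{3} + \frac{4 h}{3}$)
$Y = 87$ ($Y = - 3 \left(\left(\frac{1}{3} + \frac{4}{3} \left(-1\right)\right) - 28\right) = - 3 \left(\left(\frac{1}{3} - \frac{4}{3}\right) - 28\right) = - 3 \left(-1 - 28\right) = \left(-3\right) \left(-29\right) = 87$)
$U = - \frac{97}{7}$ ($U = -3 + \frac{4 \left(-19\right)}{7} = -3 + \frac{1}{7} \left(-76\right) = -3 - \frac{76}{7} = - \frac{97}{7} \approx -13.857$)
$\frac{U}{Y} + \frac{b}{\frac{1}{4939}} = - \frac{97}{7 \cdot 87} + \frac{472}{\frac{1}{4939}} = \left(- \frac{97}{7}\right) \frac{1}{87} + 472 \frac{1}{\frac{1}{4939}} = - \frac{97}{609} + 472 \cdot 4939 = - \frac{97}{609} + 2331208 = \frac{1419705575}{609}$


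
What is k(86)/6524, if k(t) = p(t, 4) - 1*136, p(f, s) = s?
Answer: -33/1631 ≈ -0.020233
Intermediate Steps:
k(t) = -132 (k(t) = 4 - 1*136 = 4 - 136 = -132)
k(86)/6524 = -132/6524 = -132*1/6524 = -33/1631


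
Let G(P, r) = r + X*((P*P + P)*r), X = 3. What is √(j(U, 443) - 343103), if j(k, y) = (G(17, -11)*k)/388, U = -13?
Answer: I*√12900277059/194 ≈ 585.46*I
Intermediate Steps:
G(P, r) = r + 3*r*(P + P²) (G(P, r) = r + 3*((P*P + P)*r) = r + 3*((P² + P)*r) = r + 3*((P + P²)*r) = r + 3*(r*(P + P²)) = r + 3*r*(P + P²))
j(k, y) = -10109*k/388 (j(k, y) = ((-11*(1 + 3*17 + 3*17²))*k)/388 = ((-11*(1 + 51 + 3*289))*k)*(1/388) = ((-11*(1 + 51 + 867))*k)*(1/388) = ((-11*919)*k)*(1/388) = -10109*k*(1/388) = -10109*k/388)
√(j(U, 443) - 343103) = √(-10109/388*(-13) - 343103) = √(131417/388 - 343103) = √(-132992547/388) = I*√12900277059/194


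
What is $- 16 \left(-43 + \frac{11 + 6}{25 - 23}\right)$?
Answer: $552$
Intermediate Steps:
$- 16 \left(-43 + \frac{11 + 6}{25 - 23}\right) = - 16 \left(-43 + \frac{17}{2}\right) = \left(-16\right) \left(- \frac{69}{2}\right) = 552$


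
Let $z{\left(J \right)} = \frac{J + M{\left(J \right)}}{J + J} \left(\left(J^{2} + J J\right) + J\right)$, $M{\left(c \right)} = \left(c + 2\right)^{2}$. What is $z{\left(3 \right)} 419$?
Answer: $41062$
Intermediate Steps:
$M{\left(c \right)} = \left(2 + c\right)^{2}$
$z{\left(J \right)} = \frac{\left(J + \left(2 + J\right)^{2}\right) \left(J + 2 J^{2}\right)}{2 J}$ ($z{\left(J \right)} = \frac{J + \left(2 + J\right)^{2}}{J + J} \left(\left(J^{2} + J J\right) + J\right) = \frac{J + \left(2 + J\right)^{2}}{2 J} \left(\left(J^{2} + J^{2}\right) + J\right) = \left(J + \left(2 + J\right)^{2}\right) \frac{1}{2 J} \left(2 J^{2} + J\right) = \frac{J + \left(2 + J\right)^{2}}{2 J} \left(J + 2 J^{2}\right) = \frac{\left(J + \left(2 + J\right)^{2}\right) \left(J + 2 J^{2}\right)}{2 J}$)
$z{\left(3 \right)} 419 = \left(2 + 3^{3} + \frac{11 \cdot 3^{2}}{2} + \frac{13}{2} \cdot 3\right) 419 = \left(2 + 27 + \frac{11}{2} \cdot 9 + \frac{39}{2}\right) 419 = \left(2 + 27 + \frac{99}{2} + \frac{39}{2}\right) 419 = 98 \cdot 419 = 41062$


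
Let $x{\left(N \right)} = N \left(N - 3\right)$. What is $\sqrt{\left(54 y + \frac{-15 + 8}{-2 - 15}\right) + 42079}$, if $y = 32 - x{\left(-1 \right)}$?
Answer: $\frac{\sqrt{12597918}}{17} \approx 208.79$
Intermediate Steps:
$x{\left(N \right)} = N \left(-3 + N\right)$
$y = 28$ ($y = 32 - - (-3 - 1) = 32 - \left(-1\right) \left(-4\right) = 32 - 4 = 28$)
$\sqrt{\left(54 y + \frac{-15 + 8}{-2 - 15}\right) + 42079} = \sqrt{\left(54 \cdot 28 + \frac{-15 + 8}{-2 - 15}\right) + 42079} = \sqrt{\left(1512 - \frac{7}{-17}\right) + 42079} = \sqrt{\left(1512 - - \frac{7}{17}\right) + 42079} = \sqrt{\left(1512 + \frac{7}{17}\right) + 42079} = \sqrt{\frac{25711}{17} + 42079} = \sqrt{\frac{741054}{17}} = \frac{\sqrt{12597918}}{17}$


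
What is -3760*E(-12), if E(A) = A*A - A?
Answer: -586560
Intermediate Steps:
E(A) = A**2 - A
-3760*E(-12) = -(-45120)*(-1 - 12) = -(-45120)*(-13) = -3760*156 = -586560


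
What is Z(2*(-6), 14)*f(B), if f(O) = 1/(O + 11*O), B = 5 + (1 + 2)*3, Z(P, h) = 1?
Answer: 1/168 ≈ 0.0059524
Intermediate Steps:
B = 14 (B = 5 + 3*3 = 5 + 9 = 14)
f(O) = 1/(12*O)
Z(2*(-6), 14)*f(B) = 1*((1/12)/14) = 1*((1/12)*(1/14)) = 1*(1/168) = 1/168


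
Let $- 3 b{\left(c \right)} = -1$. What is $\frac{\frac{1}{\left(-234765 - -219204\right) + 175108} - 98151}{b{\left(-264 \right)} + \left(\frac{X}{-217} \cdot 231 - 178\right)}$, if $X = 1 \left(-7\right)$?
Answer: $\frac{728175938214}{1262814505} \approx 576.63$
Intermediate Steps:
$X = -7$
$b{\left(c \right)} = \frac{1}{3}$ ($b{\left(c \right)} = \left(- \frac{1}{3}\right) \left(-1\right) = \frac{1}{3}$)
$\frac{\frac{1}{\left(-234765 - -219204\right) + 175108} - 98151}{b{\left(-264 \right)} + \left(\frac{X}{-217} \cdot 231 - 178\right)} = \frac{\frac{1}{\left(-234765 - -219204\right) + 175108} - 98151}{\frac{1}{3} - \left(178 - - \frac{7}{-217} \cdot 231\right)} = \frac{\frac{1}{\left(-234765 + 219204\right) + 175108} - 98151}{\frac{1}{3} - \left(178 - \left(-7\right) \left(- \frac{1}{217}\right) 231\right)} = \frac{\frac{1}{-15561 + 175108} - 98151}{\frac{1}{3} + \left(\frac{1}{31} \cdot 231 - 178\right)} = \frac{\frac{1}{159547} - 98151}{\frac{1}{3} + \left(\frac{231}{31} - 178\right)} = \frac{\frac{1}{159547} - 98151}{\frac{1}{3} - \frac{5287}{31}} = - \frac{15659697596}{159547 \left(- \frac{15830}{93}\right)} = \left(- \frac{15659697596}{159547}\right) \left(- \frac{93}{15830}\right) = \frac{728175938214}{1262814505}$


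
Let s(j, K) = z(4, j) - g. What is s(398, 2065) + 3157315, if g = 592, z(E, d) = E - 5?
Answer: 3156722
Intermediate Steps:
z(E, d) = -5 + E
s(j, K) = -593 (s(j, K) = (-5 + 4) - 1*592 = -1 - 592 = -593)
s(398, 2065) + 3157315 = -593 + 3157315 = 3156722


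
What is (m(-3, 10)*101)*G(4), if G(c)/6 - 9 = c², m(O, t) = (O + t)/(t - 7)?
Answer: 35350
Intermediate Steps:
m(O, t) = (O + t)/(-7 + t)
G(c) = 54 + 6*c²
(m(-3, 10)*101)*G(4) = (((-3 + 10)/(-7 + 10))*101)*(54 + 6*4²) = ((7/3)*101)*(54 + 6*16) = (((⅓)*7)*101)*(54 + 96) = ((7/3)*101)*150 = (707/3)*150 = 35350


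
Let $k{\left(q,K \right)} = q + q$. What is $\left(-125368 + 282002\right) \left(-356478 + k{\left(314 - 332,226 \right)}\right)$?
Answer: $-55842213876$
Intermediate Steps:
$k{\left(q,K \right)} = 2 q$
$\left(-125368 + 282002\right) \left(-356478 + k{\left(314 - 332,226 \right)}\right) = \left(-125368 + 282002\right) \left(-356478 + 2 \left(314 - 332\right)\right) = 156634 \left(-356478 + 2 \left(-18\right)\right) = 156634 \left(-356478 - 36\right) = 156634 \left(-356514\right) = -55842213876$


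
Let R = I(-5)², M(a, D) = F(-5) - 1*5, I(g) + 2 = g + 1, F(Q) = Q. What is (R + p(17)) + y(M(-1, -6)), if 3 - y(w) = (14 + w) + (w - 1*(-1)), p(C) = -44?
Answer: 0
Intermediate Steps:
I(g) = -1 + g (I(g) = -2 + (g + 1) = -2 + (1 + g) = -1 + g)
M(a, D) = -10 (M(a, D) = -5 - 1*5 = -5 - 5 = -10)
R = 36 (R = (-1 - 5)² = (-6)² = 36)
y(w) = -12 - 2*w (y(w) = 3 - ((14 + w) + (w - 1*(-1))) = 3 - ((14 + w) + (w + 1)) = 3 - ((14 + w) + (1 + w)) = 3 - (15 + 2*w) = 3 + (-15 - 2*w) = -12 - 2*w)
(R + p(17)) + y(M(-1, -6)) = (36 - 44) + (-12 - 2*(-10)) = -8 + (-12 + 20) = -8 + 8 = 0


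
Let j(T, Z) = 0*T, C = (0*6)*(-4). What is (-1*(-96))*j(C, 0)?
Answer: 0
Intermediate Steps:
C = 0 (C = 0*(-4) = 0)
j(T, Z) = 0
(-1*(-96))*j(C, 0) = -1*(-96)*0 = 96*0 = 0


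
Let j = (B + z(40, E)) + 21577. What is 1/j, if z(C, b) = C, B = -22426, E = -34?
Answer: -1/809 ≈ -0.0012361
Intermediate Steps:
j = -809 (j = (-22426 + 40) + 21577 = -22386 + 21577 = -809)
1/j = 1/(-809) = -1/809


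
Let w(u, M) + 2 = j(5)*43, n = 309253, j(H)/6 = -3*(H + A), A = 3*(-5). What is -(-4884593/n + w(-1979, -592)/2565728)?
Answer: 895010287785/56675648656 ≈ 15.792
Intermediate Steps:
A = -15
j(H) = 270 - 18*H (j(H) = 6*(-3*(H - 15)) = 6*(-3*(-15 + H)) = 6*(45 - 3*H) = 270 - 18*H)
w(u, M) = 7738 (w(u, M) = -2 + (270 - 18*5)*43 = -2 + (270 - 90)*43 = -2 + 180*43 = -2 + 7740 = 7738)
-(-4884593/n + w(-1979, -592)/2565728) = -(-4884593/309253 + 7738/2565728) = -(-4884593*1/309253 + 7738*(1/2565728)) = -(-697799/44179 + 3869/1282864) = -1*(-895010287785/56675648656) = 895010287785/56675648656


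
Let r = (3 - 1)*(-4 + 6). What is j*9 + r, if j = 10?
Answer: 94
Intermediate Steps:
r = 4 (r = 2*2 = 4)
j*9 + r = 10*9 + 4 = 90 + 4 = 94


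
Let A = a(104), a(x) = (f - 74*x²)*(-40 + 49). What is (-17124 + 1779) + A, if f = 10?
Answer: -7218711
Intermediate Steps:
a(x) = 90 - 666*x² (a(x) = (10 - 74*x²)*(-40 + 49) = (10 - 74*x²)*9 = 90 - 666*x²)
A = -7203366 (A = 90 - 666*104² = 90 - 666*10816 = 90 - 7203456 = -7203366)
(-17124 + 1779) + A = (-17124 + 1779) - 7203366 = -15345 - 7203366 = -7218711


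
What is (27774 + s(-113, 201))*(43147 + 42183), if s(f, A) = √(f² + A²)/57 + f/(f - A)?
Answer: 372087822085/157 + 85330*√53170/57 ≈ 2.3703e+9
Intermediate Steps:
s(f, A) = √(A² + f²)/57 + f/(f - A) (s(f, A) = √(A² + f²)*(1/57) + f/(f - A) = √(A² + f²)/57 + f/(f - A))
(27774 + s(-113, 201))*(43147 + 42183) = (27774 + (-1*(-113) - 1/57*(-113)*√(201² + (-113)²) + (1/57)*201*√(201² + (-113)²))/(201 - 1*(-113)))*(43147 + 42183) = (27774 + (113 - 1/57*(-113)*√(40401 + 12769) + (1/57)*201*√(40401 + 12769))/(201 + 113))*85330 = (27774 + (113 - 1/57*(-113)*√53170 + (1/57)*201*√53170)/314)*85330 = (27774 + (113 + 113*√53170/57 + 67*√53170/19)/314)*85330 = (27774 + (113 + 314*√53170/57)/314)*85330 = (27774 + (113/314 + √53170/57))*85330 = (8721149/314 + √53170/57)*85330 = 372087822085/157 + 85330*√53170/57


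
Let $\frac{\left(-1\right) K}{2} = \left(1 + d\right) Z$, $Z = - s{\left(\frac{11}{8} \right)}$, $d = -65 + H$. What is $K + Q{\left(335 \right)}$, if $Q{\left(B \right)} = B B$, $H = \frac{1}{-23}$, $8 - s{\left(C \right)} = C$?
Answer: $\frac{10246631}{92} \approx 1.1138 \cdot 10^{5}$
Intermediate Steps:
$s{\left(C \right)} = 8 - C$
$H = - \frac{1}{23} \approx -0.043478$
$d = - \frac{1496}{23}$ ($d = -65 - \frac{1}{23} = - \frac{1496}{23} \approx -65.043$)
$Q{\left(B \right)} = B^{2}$
$Z = - \frac{53}{8}$ ($Z = - (8 - \frac{11}{8}) = \left(-1\right) \frac{53}{8} = - \frac{53}{8} \approx -6.625$)
$K = - \frac{78069}{92}$ ($K = - 2 \left(1 - \frac{1496}{23}\right) \left(- \frac{53}{8}\right) = - 2 \left(\left(- \frac{1473}{23}\right) \left(- \frac{53}{8}\right)\right) = \left(-2\right) \frac{78069}{184} = - \frac{78069}{92} \approx -848.58$)
$K + Q{\left(335 \right)} = - \frac{78069}{92} + 335^{2} = - \frac{78069}{92} + 112225 = \frac{10246631}{92}$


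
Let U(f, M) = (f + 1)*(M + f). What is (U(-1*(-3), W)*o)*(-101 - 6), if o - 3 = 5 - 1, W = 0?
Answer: -8988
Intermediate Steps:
U(f, M) = (1 + f)*(M + f)
o = 7 (o = 3 + (5 - 1) = 3 + 4 = 7)
(U(-1*(-3), W)*o)*(-101 - 6) = ((0 - 1*(-3) + (-1*(-3))² + 0*(-1*(-3)))*7)*(-101 - 6) = ((0 + 3 + 3² + 0*3)*7)*(-107) = ((0 + 3 + 9 + 0)*7)*(-107) = (12*7)*(-107) = 84*(-107) = -8988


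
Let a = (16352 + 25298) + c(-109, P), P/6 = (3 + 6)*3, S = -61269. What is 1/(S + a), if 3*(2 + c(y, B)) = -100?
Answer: -3/58963 ≈ -5.0879e-5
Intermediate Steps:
P = 162 (P = 6*((3 + 6)*3) = 6*(9*3) = 6*27 = 162)
c(y, B) = -106/3 (c(y, B) = -2 + (⅓)*(-100) = -2 - 100/3 = -106/3)
a = 124844/3 (a = (16352 + 25298) - 106/3 = 41650 - 106/3 = 124844/3 ≈ 41615.)
1/(S + a) = 1/(-61269 + 124844/3) = 1/(-58963/3) = -3/58963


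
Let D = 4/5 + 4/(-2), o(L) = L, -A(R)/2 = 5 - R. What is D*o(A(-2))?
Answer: 84/5 ≈ 16.800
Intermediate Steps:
A(R) = -10 + 2*R (A(R) = -2*(5 - R) = -10 + 2*R)
D = -6/5 (D = 4*(1/5) + 4*(-1/2) = 4/5 - 2 = -6/5 ≈ -1.2000)
D*o(A(-2)) = -6*(-10 + 2*(-2))/5 = -6*(-10 - 4)/5 = -6/5*(-14) = 84/5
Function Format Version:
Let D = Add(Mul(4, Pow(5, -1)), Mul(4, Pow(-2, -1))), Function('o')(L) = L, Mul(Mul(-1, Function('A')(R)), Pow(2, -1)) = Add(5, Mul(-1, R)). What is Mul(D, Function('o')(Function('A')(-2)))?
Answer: Rational(84, 5) ≈ 16.800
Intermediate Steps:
Function('A')(R) = Add(-10, Mul(2, R)) (Function('A')(R) = Mul(-2, Add(5, Mul(-1, R))) = Add(-10, Mul(2, R)))
D = Rational(-6, 5) (D = Add(Mul(4, Rational(1, 5)), Mul(4, Rational(-1, 2))) = Add(Rational(4, 5), -2) = Rational(-6, 5) ≈ -1.2000)
Mul(D, Function('o')(Function('A')(-2))) = Mul(Rational(-6, 5), Add(-10, Mul(2, -2))) = Mul(Rational(-6, 5), Add(-10, -4)) = Mul(Rational(-6, 5), -14) = Rational(84, 5)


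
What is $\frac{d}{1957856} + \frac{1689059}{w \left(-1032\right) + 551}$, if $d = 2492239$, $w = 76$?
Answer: $- \frac{3112836231945}{152479783136} \approx -20.415$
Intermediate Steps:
$\frac{d}{1957856} + \frac{1689059}{w \left(-1032\right) + 551} = \frac{2492239}{1957856} + \frac{1689059}{76 \left(-1032\right) + 551} = 2492239 \cdot \frac{1}{1957856} + \frac{1689059}{-78432 + 551} = \frac{2492239}{1957856} + \frac{1689059}{-77881} = \frac{2492239}{1957856} + 1689059 \left(- \frac{1}{77881}\right) = \frac{2492239}{1957856} - \frac{1689059}{77881} = - \frac{3112836231945}{152479783136}$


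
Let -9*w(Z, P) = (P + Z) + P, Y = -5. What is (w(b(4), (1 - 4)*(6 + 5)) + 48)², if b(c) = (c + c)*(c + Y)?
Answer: 256036/81 ≈ 3160.9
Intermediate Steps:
b(c) = 2*c*(-5 + c) (b(c) = (c + c)*(c - 5) = (2*c)*(-5 + c) = 2*c*(-5 + c))
w(Z, P) = -2*P/9 - Z/9 (w(Z, P) = -((P + Z) + P)/9 = -(Z + 2*P)/9 = -2*P/9 - Z/9)
(w(b(4), (1 - 4)*(6 + 5)) + 48)² = ((-2*(1 - 4)*(6 + 5)/9 - 2*4*(-5 + 4)/9) + 48)² = ((-(-2)*11/3 - 2*4*(-1)/9) + 48)² = ((-2/9*(-33) - ⅑*(-8)) + 48)² = ((22/3 + 8/9) + 48)² = (74/9 + 48)² = (506/9)² = 256036/81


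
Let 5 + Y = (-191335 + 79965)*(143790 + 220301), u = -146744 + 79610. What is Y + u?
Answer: -40548881809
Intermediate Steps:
u = -67134
Y = -40548814675 (Y = -5 + (-191335 + 79965)*(143790 + 220301) = -5 - 111370*364091 = -5 - 40548814670 = -40548814675)
Y + u = -40548814675 - 67134 = -40548881809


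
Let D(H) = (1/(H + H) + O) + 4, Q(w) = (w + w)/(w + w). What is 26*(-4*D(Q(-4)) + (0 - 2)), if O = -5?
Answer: 0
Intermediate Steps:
Q(w) = 1 (Q(w) = (2*w)/((2*w)) = (2*w)*(1/(2*w)) = 1)
D(H) = -1 + 1/(2*H) (D(H) = (1/(H + H) - 5) + 4 = (1/(2*H) - 5) + 4 = (-5 + 1/(2*H)) + 4 = -1 + 1/(2*H))
26*(-4*D(Q(-4)) + (0 - 2)) = 26*(-4*(1/2 - 1*1)/1 + (0 - 2)) = 26*(-4*(1/2 - 1) - 2) = 26*(-4*(-1)/2 - 2) = 26*(-4*(-1/2) - 2) = 26*(2 - 2) = 26*0 = 0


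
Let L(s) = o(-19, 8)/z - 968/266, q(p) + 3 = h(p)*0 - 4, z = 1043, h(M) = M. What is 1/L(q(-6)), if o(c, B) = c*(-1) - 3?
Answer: -19817/71812 ≈ -0.27596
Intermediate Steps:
o(c, B) = -3 - c (o(c, B) = -c - 3 = -3 - c)
q(p) = -7 (q(p) = -3 + (p*0 - 4) = -3 + (0 - 4) = -3 - 4 = -7)
L(s) = -71812/19817 (L(s) = (-3 - 1*(-19))/1043 - 968/266 = (-3 + 19)*(1/1043) - 968*1/266 = 16*(1/1043) - 484/133 = 16/1043 - 484/133 = -71812/19817)
1/L(q(-6)) = 1/(-71812/19817) = -19817/71812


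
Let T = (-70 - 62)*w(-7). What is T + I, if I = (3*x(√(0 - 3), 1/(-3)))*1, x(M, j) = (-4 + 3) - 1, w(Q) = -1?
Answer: 126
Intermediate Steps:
x(M, j) = -2 (x(M, j) = -1 - 1 = -2)
I = -6 (I = (3*(-2))*1 = -6*1 = -6)
T = 132 (T = (-70 - 62)*(-1) = -132*(-1) = 132)
T + I = 132 - 6 = 126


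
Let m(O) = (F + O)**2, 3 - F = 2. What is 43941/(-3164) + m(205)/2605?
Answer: 19801199/8242220 ≈ 2.4024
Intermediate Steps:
F = 1 (F = 3 - 1*2 = 3 - 2 = 1)
m(O) = (1 + O)**2
43941/(-3164) + m(205)/2605 = 43941/(-3164) + (1 + 205)**2/2605 = 43941*(-1/3164) + 206**2*(1/2605) = -43941/3164 + 42436*(1/2605) = -43941/3164 + 42436/2605 = 19801199/8242220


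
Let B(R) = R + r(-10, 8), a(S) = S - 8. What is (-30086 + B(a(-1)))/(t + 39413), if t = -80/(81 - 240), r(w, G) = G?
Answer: -4783833/6266747 ≈ -0.76337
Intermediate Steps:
a(S) = -8 + S
B(R) = 8 + R (B(R) = R + 8 = 8 + R)
t = 80/159 (t = -80/(-159) = -80*(-1/159) = 80/159 ≈ 0.50314)
(-30086 + B(a(-1)))/(t + 39413) = (-30086 + (8 + (-8 - 1)))/(80/159 + 39413) = (-30086 + (8 - 9))/(6266747/159) = (-30086 - 1)*(159/6266747) = -30087*159/6266747 = -4783833/6266747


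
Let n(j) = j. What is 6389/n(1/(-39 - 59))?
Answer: -626122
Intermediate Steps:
6389/n(1/(-39 - 59)) = 6389/(1/(-39 - 59)) = 6389/(1/(-98)) = 6389/(-1/98) = 6389*(-98) = -626122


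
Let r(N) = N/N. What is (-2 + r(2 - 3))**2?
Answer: 1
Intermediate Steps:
r(N) = 1
(-2 + r(2 - 3))**2 = (-2 + 1)**2 = (-1)**2 = 1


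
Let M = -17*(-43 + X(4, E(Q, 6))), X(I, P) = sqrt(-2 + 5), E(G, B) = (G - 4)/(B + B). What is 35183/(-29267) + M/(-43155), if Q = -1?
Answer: -219959506/180431055 + 17*sqrt(3)/43155 ≈ -1.2184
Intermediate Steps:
E(G, B) = (-4 + G)/(2*B) (E(G, B) = (-4 + G)/((2*B)) = (-4 + G)*(1/(2*B)) = (-4 + G)/(2*B))
X(I, P) = sqrt(3)
M = 731 - 17*sqrt(3) (M = -17*(-43 + sqrt(3)) = 731 - 17*sqrt(3) ≈ 701.55)
35183/(-29267) + M/(-43155) = 35183/(-29267) + (731 - 17*sqrt(3))/(-43155) = 35183*(-1/29267) + (731 - 17*sqrt(3))*(-1/43155) = -35183/29267 + (-731/43155 + 17*sqrt(3)/43155) = -219959506/180431055 + 17*sqrt(3)/43155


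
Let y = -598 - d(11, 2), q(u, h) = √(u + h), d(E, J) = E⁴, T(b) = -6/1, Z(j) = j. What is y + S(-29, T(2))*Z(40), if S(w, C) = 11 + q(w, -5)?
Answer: -14799 + 40*I*√34 ≈ -14799.0 + 233.24*I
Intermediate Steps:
T(b) = -6 (T(b) = -6*1 = -6)
q(u, h) = √(h + u)
S(w, C) = 11 + √(-5 + w)
y = -15239 (y = -598 - 1*11⁴ = -598 - 1*14641 = -598 - 14641 = -15239)
y + S(-29, T(2))*Z(40) = -15239 + (11 + √(-5 - 29))*40 = -15239 + (11 + √(-34))*40 = -15239 + (11 + I*√34)*40 = -15239 + (440 + 40*I*√34) = -14799 + 40*I*√34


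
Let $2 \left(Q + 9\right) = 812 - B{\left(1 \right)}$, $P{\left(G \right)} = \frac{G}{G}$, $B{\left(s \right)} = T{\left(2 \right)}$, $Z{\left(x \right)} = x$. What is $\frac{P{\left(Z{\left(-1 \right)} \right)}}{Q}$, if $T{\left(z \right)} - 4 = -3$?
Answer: $\frac{2}{793} \approx 0.0025221$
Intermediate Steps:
$T{\left(z \right)} = 1$ ($T{\left(z \right)} = 4 - 3 = 1$)
$B{\left(s \right)} = 1$
$P{\left(G \right)} = 1$
$Q = \frac{793}{2}$ ($Q = -9 + \frac{812 - 1}{2} = -9 + \frac{1}{2} \cdot 811 = -9 + \frac{811}{2} = \frac{793}{2} \approx 396.5$)
$\frac{P{\left(Z{\left(-1 \right)} \right)}}{Q} = 1 \frac{1}{\frac{793}{2}} = 1 \cdot \frac{2}{793} = \frac{2}{793}$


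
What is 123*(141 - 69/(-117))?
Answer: 226402/13 ≈ 17416.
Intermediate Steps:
123*(141 - 69/(-117)) = 123*(141 - 69*(-1/117)) = 123*(141 + 23/39) = 123*(5522/39) = 226402/13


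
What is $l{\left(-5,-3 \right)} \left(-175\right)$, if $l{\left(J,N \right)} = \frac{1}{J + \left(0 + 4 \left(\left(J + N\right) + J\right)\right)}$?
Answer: $\frac{175}{57} \approx 3.0702$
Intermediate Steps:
$l{\left(J,N \right)} = \frac{1}{4 N + 9 J}$ ($l{\left(J,N \right)} = \frac{1}{J + \left(0 + 4 \left(N + 2 J\right)\right)} = \frac{1}{J + \left(0 + \left(4 N + 8 J\right)\right)} = \frac{1}{J + \left(4 N + 8 J\right)} = \frac{1}{4 N + 9 J}$)
$l{\left(-5,-3 \right)} \left(-175\right) = \frac{1}{4 \left(-3\right) + 9 \left(-5\right)} \left(-175\right) = \frac{1}{-12 - 45} \left(-175\right) = \frac{1}{-57} \left(-175\right) = \left(- \frac{1}{57}\right) \left(-175\right) = \frac{175}{57}$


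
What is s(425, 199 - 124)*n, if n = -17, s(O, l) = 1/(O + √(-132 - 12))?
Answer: -7225/180769 + 204*I/180769 ≈ -0.039968 + 0.0011285*I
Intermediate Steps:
s(O, l) = 1/(O + 12*I) (s(O, l) = 1/(O + √(-144)) = 1/(O + 12*I))
s(425, 199 - 124)*n = -17/(425 + 12*I) = ((425 - 12*I)/180769)*(-17) = -17*(425 - 12*I)/180769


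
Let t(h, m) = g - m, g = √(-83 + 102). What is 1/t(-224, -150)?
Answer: 150/22481 - √19/22481 ≈ 0.0064784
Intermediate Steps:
g = √19 ≈ 4.3589
t(h, m) = √19 - m
1/t(-224, -150) = 1/(√19 - 1*(-150)) = 1/(√19 + 150) = 1/(150 + √19)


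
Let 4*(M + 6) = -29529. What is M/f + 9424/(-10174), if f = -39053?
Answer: -585734833/794650444 ≈ -0.73710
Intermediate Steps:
M = -29553/4 (M = -6 + (¼)*(-29529) = -6 - 29529/4 = -29553/4 ≈ -7388.3)
M/f + 9424/(-10174) = -29553/4/(-39053) + 9424/(-10174) = -29553/4*(-1/39053) + 9424*(-1/10174) = 29553/156212 - 4712/5087 = -585734833/794650444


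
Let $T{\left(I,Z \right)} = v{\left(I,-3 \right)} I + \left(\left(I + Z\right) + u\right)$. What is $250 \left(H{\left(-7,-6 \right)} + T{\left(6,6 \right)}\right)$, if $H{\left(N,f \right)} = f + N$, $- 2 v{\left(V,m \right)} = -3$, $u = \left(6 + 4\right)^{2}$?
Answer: $27000$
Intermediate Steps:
$u = 100$ ($u = 10^{2} = 100$)
$v{\left(V,m \right)} = \frac{3}{2}$ ($v{\left(V,m \right)} = \left(- \frac{1}{2}\right) \left(-3\right) = \frac{3}{2}$)
$H{\left(N,f \right)} = N + f$
$T{\left(I,Z \right)} = 100 + Z + \frac{5 I}{2}$ ($T{\left(I,Z \right)} = \frac{3 I}{2} + \left(\left(I + Z\right) + 100\right) = \frac{3 I}{2} + \left(100 + I + Z\right) = 100 + Z + \frac{5 I}{2}$)
$250 \left(H{\left(-7,-6 \right)} + T{\left(6,6 \right)}\right) = 250 \left(\left(-7 - 6\right) + \left(100 + 6 + \frac{5}{2} \cdot 6\right)\right) = 250 \left(-13 + \left(100 + 6 + 15\right)\right) = 250 \left(-13 + 121\right) = 250 \cdot 108 = 27000$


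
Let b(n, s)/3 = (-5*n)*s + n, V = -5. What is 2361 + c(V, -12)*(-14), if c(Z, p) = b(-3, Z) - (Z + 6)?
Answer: 5651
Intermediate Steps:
b(n, s) = 3*n - 15*n*s (b(n, s) = 3*((-5*n)*s + n) = 3*(-5*n*s + n) = 3*(n - 5*n*s) = 3*n - 15*n*s)
c(Z, p) = -15 + 44*Z (c(Z, p) = 3*(-3)*(1 - 5*Z) - (Z + 6) = (-9 + 45*Z) - (6 + Z) = (-9 + 45*Z) + (-6 - Z) = -15 + 44*Z)
2361 + c(V, -12)*(-14) = 2361 + (-15 + 44*(-5))*(-14) = 2361 + (-15 - 220)*(-14) = 2361 - 235*(-14) = 2361 + 3290 = 5651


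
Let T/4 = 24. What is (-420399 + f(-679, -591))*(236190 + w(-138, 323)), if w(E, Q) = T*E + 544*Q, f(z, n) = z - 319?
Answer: -167991599638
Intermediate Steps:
T = 96 (T = 4*24 = 96)
f(z, n) = -319 + z
w(E, Q) = 96*E + 544*Q
(-420399 + f(-679, -591))*(236190 + w(-138, 323)) = (-420399 + (-319 - 679))*(236190 + (96*(-138) + 544*323)) = (-420399 - 998)*(236190 + (-13248 + 175712)) = -421397*(236190 + 162464) = -421397*398654 = -167991599638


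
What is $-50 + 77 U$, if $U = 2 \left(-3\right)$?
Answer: $-512$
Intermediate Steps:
$U = -6$
$-50 + 77 U = -50 + 77 \left(-6\right) = -50 - 462 = -512$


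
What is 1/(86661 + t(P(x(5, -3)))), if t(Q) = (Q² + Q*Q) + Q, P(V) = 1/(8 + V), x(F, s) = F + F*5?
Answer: 361/31284631 ≈ 1.1539e-5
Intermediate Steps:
x(F, s) = 6*F (x(F, s) = F + 5*F = 6*F)
t(Q) = Q + 2*Q² (t(Q) = (Q² + Q²) + Q = 2*Q² + Q = Q + 2*Q²)
1/(86661 + t(P(x(5, -3)))) = 1/(86661 + (1 + 2/(8 + 6*5))/(8 + 6*5)) = 1/(86661 + (1 + 2/(8 + 30))/(8 + 30)) = 1/(86661 + (1 + 2/38)/38) = 1/(86661 + (1 + 2*(1/38))/38) = 1/(86661 + (1 + 1/19)/38) = 1/(86661 + (1/38)*(20/19)) = 1/(86661 + 10/361) = 1/(31284631/361) = 361/31284631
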